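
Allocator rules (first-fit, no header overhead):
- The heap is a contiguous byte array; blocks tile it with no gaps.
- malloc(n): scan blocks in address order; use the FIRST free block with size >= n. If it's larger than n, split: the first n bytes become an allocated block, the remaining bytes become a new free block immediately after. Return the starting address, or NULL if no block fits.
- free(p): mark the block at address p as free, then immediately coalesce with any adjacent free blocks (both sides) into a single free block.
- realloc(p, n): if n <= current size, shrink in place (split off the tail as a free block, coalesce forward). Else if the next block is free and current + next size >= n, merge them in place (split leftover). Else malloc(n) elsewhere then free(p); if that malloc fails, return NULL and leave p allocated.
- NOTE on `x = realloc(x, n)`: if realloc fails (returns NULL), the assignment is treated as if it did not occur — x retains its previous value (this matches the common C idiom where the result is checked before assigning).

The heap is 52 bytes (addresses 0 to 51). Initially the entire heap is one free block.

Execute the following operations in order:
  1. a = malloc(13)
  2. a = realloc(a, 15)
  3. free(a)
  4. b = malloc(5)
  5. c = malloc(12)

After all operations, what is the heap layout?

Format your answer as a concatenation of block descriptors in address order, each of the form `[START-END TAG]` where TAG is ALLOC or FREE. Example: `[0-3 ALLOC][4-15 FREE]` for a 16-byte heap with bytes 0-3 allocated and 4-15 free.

Op 1: a = malloc(13) -> a = 0; heap: [0-12 ALLOC][13-51 FREE]
Op 2: a = realloc(a, 15) -> a = 0; heap: [0-14 ALLOC][15-51 FREE]
Op 3: free(a) -> (freed a); heap: [0-51 FREE]
Op 4: b = malloc(5) -> b = 0; heap: [0-4 ALLOC][5-51 FREE]
Op 5: c = malloc(12) -> c = 5; heap: [0-4 ALLOC][5-16 ALLOC][17-51 FREE]

Answer: [0-4 ALLOC][5-16 ALLOC][17-51 FREE]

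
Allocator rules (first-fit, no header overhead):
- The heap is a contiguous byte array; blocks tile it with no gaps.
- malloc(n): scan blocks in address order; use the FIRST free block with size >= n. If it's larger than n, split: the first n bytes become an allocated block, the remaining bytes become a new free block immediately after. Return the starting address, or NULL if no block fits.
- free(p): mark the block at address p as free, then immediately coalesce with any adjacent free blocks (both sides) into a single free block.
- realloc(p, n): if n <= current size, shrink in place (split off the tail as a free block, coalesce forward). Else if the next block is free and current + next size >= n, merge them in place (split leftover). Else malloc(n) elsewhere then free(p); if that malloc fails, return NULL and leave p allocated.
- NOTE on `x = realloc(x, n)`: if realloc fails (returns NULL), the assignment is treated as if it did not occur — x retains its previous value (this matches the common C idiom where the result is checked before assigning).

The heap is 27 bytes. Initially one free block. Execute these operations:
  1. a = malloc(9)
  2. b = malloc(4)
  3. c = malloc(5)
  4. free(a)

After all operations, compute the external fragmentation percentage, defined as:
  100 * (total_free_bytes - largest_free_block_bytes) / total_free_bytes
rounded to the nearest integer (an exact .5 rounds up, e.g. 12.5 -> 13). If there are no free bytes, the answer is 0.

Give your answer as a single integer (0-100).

Answer: 50

Derivation:
Op 1: a = malloc(9) -> a = 0; heap: [0-8 ALLOC][9-26 FREE]
Op 2: b = malloc(4) -> b = 9; heap: [0-8 ALLOC][9-12 ALLOC][13-26 FREE]
Op 3: c = malloc(5) -> c = 13; heap: [0-8 ALLOC][9-12 ALLOC][13-17 ALLOC][18-26 FREE]
Op 4: free(a) -> (freed a); heap: [0-8 FREE][9-12 ALLOC][13-17 ALLOC][18-26 FREE]
Free blocks: [9 9] total_free=18 largest=9 -> 100*(18-9)/18 = 900/18 = 50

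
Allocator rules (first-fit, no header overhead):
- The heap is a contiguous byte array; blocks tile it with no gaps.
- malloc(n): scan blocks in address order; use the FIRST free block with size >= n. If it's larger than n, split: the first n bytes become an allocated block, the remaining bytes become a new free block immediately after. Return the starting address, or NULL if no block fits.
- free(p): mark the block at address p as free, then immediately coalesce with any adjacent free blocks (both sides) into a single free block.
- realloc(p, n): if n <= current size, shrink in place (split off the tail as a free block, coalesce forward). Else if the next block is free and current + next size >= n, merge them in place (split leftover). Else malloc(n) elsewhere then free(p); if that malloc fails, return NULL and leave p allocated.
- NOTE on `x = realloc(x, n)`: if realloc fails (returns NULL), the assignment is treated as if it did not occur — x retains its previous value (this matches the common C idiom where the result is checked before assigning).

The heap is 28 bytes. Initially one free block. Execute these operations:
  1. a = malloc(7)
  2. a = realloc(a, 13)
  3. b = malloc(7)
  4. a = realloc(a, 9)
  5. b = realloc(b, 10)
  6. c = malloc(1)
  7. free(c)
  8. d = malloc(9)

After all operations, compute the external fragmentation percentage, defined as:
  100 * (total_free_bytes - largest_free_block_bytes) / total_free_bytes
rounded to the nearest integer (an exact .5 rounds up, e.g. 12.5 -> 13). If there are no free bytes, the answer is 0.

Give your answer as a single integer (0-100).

Op 1: a = malloc(7) -> a = 0; heap: [0-6 ALLOC][7-27 FREE]
Op 2: a = realloc(a, 13) -> a = 0; heap: [0-12 ALLOC][13-27 FREE]
Op 3: b = malloc(7) -> b = 13; heap: [0-12 ALLOC][13-19 ALLOC][20-27 FREE]
Op 4: a = realloc(a, 9) -> a = 0; heap: [0-8 ALLOC][9-12 FREE][13-19 ALLOC][20-27 FREE]
Op 5: b = realloc(b, 10) -> b = 13; heap: [0-8 ALLOC][9-12 FREE][13-22 ALLOC][23-27 FREE]
Op 6: c = malloc(1) -> c = 9; heap: [0-8 ALLOC][9-9 ALLOC][10-12 FREE][13-22 ALLOC][23-27 FREE]
Op 7: free(c) -> (freed c); heap: [0-8 ALLOC][9-12 FREE][13-22 ALLOC][23-27 FREE]
Op 8: d = malloc(9) -> d = NULL; heap: [0-8 ALLOC][9-12 FREE][13-22 ALLOC][23-27 FREE]
Free blocks: [4 5] total_free=9 largest=5 -> 100*(9-5)/9 = 400/9 ≈ 44.444 -> rounds to 44

Answer: 44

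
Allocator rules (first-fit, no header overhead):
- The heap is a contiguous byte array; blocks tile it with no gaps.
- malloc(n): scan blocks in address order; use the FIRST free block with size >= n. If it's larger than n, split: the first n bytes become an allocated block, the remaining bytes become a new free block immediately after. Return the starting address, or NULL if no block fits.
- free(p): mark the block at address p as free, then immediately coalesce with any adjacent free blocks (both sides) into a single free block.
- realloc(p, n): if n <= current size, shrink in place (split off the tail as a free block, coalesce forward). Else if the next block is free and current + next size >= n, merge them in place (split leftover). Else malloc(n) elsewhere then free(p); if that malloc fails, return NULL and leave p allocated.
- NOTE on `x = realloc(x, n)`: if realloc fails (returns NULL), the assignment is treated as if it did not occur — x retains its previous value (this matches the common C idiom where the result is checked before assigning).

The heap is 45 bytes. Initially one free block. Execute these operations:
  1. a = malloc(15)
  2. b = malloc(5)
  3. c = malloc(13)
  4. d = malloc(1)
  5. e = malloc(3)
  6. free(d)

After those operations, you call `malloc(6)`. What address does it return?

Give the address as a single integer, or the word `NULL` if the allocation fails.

Op 1: a = malloc(15) -> a = 0; heap: [0-14 ALLOC][15-44 FREE]
Op 2: b = malloc(5) -> b = 15; heap: [0-14 ALLOC][15-19 ALLOC][20-44 FREE]
Op 3: c = malloc(13) -> c = 20; heap: [0-14 ALLOC][15-19 ALLOC][20-32 ALLOC][33-44 FREE]
Op 4: d = malloc(1) -> d = 33; heap: [0-14 ALLOC][15-19 ALLOC][20-32 ALLOC][33-33 ALLOC][34-44 FREE]
Op 5: e = malloc(3) -> e = 34; heap: [0-14 ALLOC][15-19 ALLOC][20-32 ALLOC][33-33 ALLOC][34-36 ALLOC][37-44 FREE]
Op 6: free(d) -> (freed d); heap: [0-14 ALLOC][15-19 ALLOC][20-32 ALLOC][33-33 FREE][34-36 ALLOC][37-44 FREE]
malloc(6): first-fit scan over [0-14 ALLOC][15-19 ALLOC][20-32 ALLOC][33-33 FREE][34-36 ALLOC][37-44 FREE] -> 37

Answer: 37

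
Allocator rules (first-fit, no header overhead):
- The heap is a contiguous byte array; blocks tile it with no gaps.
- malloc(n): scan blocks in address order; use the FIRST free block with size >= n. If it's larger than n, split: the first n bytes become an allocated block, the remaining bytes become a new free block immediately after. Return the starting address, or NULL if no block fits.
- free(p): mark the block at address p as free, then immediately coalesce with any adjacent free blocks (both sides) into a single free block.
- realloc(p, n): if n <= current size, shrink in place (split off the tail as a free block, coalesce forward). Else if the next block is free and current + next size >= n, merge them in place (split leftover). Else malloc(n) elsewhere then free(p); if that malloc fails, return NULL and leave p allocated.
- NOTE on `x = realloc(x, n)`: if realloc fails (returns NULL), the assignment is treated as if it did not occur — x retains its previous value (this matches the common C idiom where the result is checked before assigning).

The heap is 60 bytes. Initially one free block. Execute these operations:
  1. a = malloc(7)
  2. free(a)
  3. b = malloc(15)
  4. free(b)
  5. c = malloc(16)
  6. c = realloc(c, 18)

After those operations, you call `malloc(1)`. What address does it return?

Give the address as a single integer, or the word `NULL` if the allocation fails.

Answer: 18

Derivation:
Op 1: a = malloc(7) -> a = 0; heap: [0-6 ALLOC][7-59 FREE]
Op 2: free(a) -> (freed a); heap: [0-59 FREE]
Op 3: b = malloc(15) -> b = 0; heap: [0-14 ALLOC][15-59 FREE]
Op 4: free(b) -> (freed b); heap: [0-59 FREE]
Op 5: c = malloc(16) -> c = 0; heap: [0-15 ALLOC][16-59 FREE]
Op 6: c = realloc(c, 18) -> c = 0; heap: [0-17 ALLOC][18-59 FREE]
malloc(1): first-fit scan over [0-17 ALLOC][18-59 FREE] -> 18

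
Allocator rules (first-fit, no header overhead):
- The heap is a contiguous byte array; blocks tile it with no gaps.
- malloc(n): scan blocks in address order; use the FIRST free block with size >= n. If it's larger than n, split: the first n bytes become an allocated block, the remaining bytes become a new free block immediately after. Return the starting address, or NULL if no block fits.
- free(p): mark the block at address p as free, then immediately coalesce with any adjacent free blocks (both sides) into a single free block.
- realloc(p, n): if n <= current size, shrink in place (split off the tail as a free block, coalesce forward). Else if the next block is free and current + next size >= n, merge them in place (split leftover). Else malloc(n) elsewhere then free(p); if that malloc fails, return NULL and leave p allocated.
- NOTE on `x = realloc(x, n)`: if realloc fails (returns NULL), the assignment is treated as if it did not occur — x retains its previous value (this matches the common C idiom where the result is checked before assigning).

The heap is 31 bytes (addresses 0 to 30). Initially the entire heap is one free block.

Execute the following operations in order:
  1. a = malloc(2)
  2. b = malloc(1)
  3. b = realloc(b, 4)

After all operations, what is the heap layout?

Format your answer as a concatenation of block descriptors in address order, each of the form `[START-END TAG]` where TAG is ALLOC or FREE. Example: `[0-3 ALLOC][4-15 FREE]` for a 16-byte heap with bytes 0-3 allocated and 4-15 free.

Answer: [0-1 ALLOC][2-5 ALLOC][6-30 FREE]

Derivation:
Op 1: a = malloc(2) -> a = 0; heap: [0-1 ALLOC][2-30 FREE]
Op 2: b = malloc(1) -> b = 2; heap: [0-1 ALLOC][2-2 ALLOC][3-30 FREE]
Op 3: b = realloc(b, 4) -> b = 2; heap: [0-1 ALLOC][2-5 ALLOC][6-30 FREE]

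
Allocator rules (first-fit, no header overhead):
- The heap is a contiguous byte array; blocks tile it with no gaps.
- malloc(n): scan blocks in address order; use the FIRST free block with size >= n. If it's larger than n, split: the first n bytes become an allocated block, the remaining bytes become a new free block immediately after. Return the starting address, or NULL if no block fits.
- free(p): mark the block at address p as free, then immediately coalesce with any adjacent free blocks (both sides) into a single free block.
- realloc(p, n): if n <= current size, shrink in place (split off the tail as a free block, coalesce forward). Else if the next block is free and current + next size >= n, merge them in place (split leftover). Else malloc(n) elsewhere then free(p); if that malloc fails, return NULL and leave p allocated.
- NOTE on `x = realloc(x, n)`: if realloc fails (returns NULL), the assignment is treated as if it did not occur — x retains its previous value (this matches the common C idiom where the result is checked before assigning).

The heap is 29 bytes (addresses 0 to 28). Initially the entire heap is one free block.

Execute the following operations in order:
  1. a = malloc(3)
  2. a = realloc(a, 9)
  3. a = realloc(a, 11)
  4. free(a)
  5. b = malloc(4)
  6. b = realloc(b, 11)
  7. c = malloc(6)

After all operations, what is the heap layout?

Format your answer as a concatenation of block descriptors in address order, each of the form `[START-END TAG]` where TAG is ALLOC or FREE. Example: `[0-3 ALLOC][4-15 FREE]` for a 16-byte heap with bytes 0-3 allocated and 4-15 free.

Answer: [0-10 ALLOC][11-16 ALLOC][17-28 FREE]

Derivation:
Op 1: a = malloc(3) -> a = 0; heap: [0-2 ALLOC][3-28 FREE]
Op 2: a = realloc(a, 9) -> a = 0; heap: [0-8 ALLOC][9-28 FREE]
Op 3: a = realloc(a, 11) -> a = 0; heap: [0-10 ALLOC][11-28 FREE]
Op 4: free(a) -> (freed a); heap: [0-28 FREE]
Op 5: b = malloc(4) -> b = 0; heap: [0-3 ALLOC][4-28 FREE]
Op 6: b = realloc(b, 11) -> b = 0; heap: [0-10 ALLOC][11-28 FREE]
Op 7: c = malloc(6) -> c = 11; heap: [0-10 ALLOC][11-16 ALLOC][17-28 FREE]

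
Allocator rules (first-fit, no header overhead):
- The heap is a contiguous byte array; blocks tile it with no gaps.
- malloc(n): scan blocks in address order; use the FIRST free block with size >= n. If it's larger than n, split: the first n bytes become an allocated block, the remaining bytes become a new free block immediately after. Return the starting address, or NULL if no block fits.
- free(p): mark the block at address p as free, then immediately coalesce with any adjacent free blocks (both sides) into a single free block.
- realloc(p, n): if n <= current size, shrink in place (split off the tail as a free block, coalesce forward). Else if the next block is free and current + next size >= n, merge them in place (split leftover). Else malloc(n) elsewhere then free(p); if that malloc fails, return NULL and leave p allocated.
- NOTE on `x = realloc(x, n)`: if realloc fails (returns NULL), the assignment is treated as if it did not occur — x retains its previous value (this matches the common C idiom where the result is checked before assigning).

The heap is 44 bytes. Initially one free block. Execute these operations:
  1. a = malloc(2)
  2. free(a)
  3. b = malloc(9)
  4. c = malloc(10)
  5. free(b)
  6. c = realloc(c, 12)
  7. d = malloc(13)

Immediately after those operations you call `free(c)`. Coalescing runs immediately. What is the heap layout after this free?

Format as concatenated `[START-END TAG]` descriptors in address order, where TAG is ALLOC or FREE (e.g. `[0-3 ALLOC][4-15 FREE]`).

Answer: [0-20 FREE][21-33 ALLOC][34-43 FREE]

Derivation:
Op 1: a = malloc(2) -> a = 0; heap: [0-1 ALLOC][2-43 FREE]
Op 2: free(a) -> (freed a); heap: [0-43 FREE]
Op 3: b = malloc(9) -> b = 0; heap: [0-8 ALLOC][9-43 FREE]
Op 4: c = malloc(10) -> c = 9; heap: [0-8 ALLOC][9-18 ALLOC][19-43 FREE]
Op 5: free(b) -> (freed b); heap: [0-8 FREE][9-18 ALLOC][19-43 FREE]
Op 6: c = realloc(c, 12) -> c = 9; heap: [0-8 FREE][9-20 ALLOC][21-43 FREE]
Op 7: d = malloc(13) -> d = 21; heap: [0-8 FREE][9-20 ALLOC][21-33 ALLOC][34-43 FREE]
free(c): c = 9 -> block [9-20 ALLOC]; mark free, coalesce with adjacent free neighbors -> [0-20 FREE][21-33 ALLOC][34-43 FREE]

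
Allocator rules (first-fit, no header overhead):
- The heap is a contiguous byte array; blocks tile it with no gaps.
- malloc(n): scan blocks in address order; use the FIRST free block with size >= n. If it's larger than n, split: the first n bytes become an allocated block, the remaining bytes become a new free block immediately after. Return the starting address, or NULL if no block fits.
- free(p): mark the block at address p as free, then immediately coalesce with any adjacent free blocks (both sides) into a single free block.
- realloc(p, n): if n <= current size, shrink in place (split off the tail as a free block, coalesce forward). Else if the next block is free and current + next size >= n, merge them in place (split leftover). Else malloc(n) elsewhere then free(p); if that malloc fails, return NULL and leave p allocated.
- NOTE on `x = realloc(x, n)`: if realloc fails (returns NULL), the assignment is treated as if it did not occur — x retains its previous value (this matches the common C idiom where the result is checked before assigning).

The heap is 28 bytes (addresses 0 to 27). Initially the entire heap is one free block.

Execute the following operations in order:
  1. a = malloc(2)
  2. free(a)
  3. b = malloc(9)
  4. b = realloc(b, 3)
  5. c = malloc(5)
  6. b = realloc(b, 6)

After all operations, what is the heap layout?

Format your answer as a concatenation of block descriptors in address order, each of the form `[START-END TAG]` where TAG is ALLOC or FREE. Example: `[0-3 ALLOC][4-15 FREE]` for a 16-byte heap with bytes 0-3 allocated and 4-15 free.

Answer: [0-2 FREE][3-7 ALLOC][8-13 ALLOC][14-27 FREE]

Derivation:
Op 1: a = malloc(2) -> a = 0; heap: [0-1 ALLOC][2-27 FREE]
Op 2: free(a) -> (freed a); heap: [0-27 FREE]
Op 3: b = malloc(9) -> b = 0; heap: [0-8 ALLOC][9-27 FREE]
Op 4: b = realloc(b, 3) -> b = 0; heap: [0-2 ALLOC][3-27 FREE]
Op 5: c = malloc(5) -> c = 3; heap: [0-2 ALLOC][3-7 ALLOC][8-27 FREE]
Op 6: b = realloc(b, 6) -> b = 8; heap: [0-2 FREE][3-7 ALLOC][8-13 ALLOC][14-27 FREE]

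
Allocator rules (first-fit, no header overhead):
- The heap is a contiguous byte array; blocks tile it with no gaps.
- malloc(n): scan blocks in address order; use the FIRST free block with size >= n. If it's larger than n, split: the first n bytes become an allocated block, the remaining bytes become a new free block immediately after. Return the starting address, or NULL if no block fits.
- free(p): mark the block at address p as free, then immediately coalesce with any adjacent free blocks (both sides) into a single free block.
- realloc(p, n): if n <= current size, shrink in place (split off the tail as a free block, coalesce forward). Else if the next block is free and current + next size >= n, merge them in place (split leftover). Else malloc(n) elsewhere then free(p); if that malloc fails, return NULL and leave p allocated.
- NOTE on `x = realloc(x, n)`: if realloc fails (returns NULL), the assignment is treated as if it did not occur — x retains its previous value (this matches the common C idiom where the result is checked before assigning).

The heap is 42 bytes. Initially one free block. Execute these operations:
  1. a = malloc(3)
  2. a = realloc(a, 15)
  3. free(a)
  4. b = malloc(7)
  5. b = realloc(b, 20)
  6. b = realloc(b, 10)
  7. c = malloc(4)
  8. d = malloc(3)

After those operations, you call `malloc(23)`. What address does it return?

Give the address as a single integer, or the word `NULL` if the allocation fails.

Op 1: a = malloc(3) -> a = 0; heap: [0-2 ALLOC][3-41 FREE]
Op 2: a = realloc(a, 15) -> a = 0; heap: [0-14 ALLOC][15-41 FREE]
Op 3: free(a) -> (freed a); heap: [0-41 FREE]
Op 4: b = malloc(7) -> b = 0; heap: [0-6 ALLOC][7-41 FREE]
Op 5: b = realloc(b, 20) -> b = 0; heap: [0-19 ALLOC][20-41 FREE]
Op 6: b = realloc(b, 10) -> b = 0; heap: [0-9 ALLOC][10-41 FREE]
Op 7: c = malloc(4) -> c = 10; heap: [0-9 ALLOC][10-13 ALLOC][14-41 FREE]
Op 8: d = malloc(3) -> d = 14; heap: [0-9 ALLOC][10-13 ALLOC][14-16 ALLOC][17-41 FREE]
malloc(23): first-fit scan over [0-9 ALLOC][10-13 ALLOC][14-16 ALLOC][17-41 FREE] -> 17

Answer: 17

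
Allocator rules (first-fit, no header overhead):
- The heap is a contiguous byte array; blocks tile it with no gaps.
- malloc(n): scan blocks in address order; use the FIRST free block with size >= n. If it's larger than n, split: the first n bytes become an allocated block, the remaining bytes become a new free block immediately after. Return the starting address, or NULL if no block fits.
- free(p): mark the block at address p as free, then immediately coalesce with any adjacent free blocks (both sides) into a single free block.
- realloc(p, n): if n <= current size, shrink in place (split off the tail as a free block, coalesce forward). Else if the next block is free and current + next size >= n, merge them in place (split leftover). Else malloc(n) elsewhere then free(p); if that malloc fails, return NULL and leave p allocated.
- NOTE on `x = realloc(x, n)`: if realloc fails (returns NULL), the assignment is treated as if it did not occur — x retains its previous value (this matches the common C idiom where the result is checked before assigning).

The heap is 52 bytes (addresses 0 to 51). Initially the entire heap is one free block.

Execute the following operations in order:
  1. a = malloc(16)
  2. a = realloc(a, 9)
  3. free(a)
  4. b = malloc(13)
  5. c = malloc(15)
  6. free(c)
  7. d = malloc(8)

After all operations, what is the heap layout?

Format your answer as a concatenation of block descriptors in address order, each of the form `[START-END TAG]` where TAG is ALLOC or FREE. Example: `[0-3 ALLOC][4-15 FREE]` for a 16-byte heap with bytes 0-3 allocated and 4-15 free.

Op 1: a = malloc(16) -> a = 0; heap: [0-15 ALLOC][16-51 FREE]
Op 2: a = realloc(a, 9) -> a = 0; heap: [0-8 ALLOC][9-51 FREE]
Op 3: free(a) -> (freed a); heap: [0-51 FREE]
Op 4: b = malloc(13) -> b = 0; heap: [0-12 ALLOC][13-51 FREE]
Op 5: c = malloc(15) -> c = 13; heap: [0-12 ALLOC][13-27 ALLOC][28-51 FREE]
Op 6: free(c) -> (freed c); heap: [0-12 ALLOC][13-51 FREE]
Op 7: d = malloc(8) -> d = 13; heap: [0-12 ALLOC][13-20 ALLOC][21-51 FREE]

Answer: [0-12 ALLOC][13-20 ALLOC][21-51 FREE]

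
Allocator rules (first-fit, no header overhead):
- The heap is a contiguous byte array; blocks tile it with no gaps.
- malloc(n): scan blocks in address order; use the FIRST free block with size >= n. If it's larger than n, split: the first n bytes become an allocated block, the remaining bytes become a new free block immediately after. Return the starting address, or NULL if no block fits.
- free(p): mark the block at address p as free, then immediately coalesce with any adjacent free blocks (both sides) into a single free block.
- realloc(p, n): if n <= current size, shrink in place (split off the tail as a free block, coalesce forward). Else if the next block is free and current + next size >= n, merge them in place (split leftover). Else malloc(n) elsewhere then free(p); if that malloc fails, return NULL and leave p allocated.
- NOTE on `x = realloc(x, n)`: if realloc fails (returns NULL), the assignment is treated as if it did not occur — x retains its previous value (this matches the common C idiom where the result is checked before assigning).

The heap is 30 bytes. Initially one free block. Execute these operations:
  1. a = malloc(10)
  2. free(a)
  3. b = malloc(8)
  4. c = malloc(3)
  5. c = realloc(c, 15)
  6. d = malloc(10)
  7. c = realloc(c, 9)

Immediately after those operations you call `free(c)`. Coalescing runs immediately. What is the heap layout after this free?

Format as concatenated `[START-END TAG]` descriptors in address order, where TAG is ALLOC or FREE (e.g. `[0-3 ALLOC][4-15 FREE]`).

Answer: [0-7 ALLOC][8-29 FREE]

Derivation:
Op 1: a = malloc(10) -> a = 0; heap: [0-9 ALLOC][10-29 FREE]
Op 2: free(a) -> (freed a); heap: [0-29 FREE]
Op 3: b = malloc(8) -> b = 0; heap: [0-7 ALLOC][8-29 FREE]
Op 4: c = malloc(3) -> c = 8; heap: [0-7 ALLOC][8-10 ALLOC][11-29 FREE]
Op 5: c = realloc(c, 15) -> c = 8; heap: [0-7 ALLOC][8-22 ALLOC][23-29 FREE]
Op 6: d = malloc(10) -> d = NULL; heap: [0-7 ALLOC][8-22 ALLOC][23-29 FREE]
Op 7: c = realloc(c, 9) -> c = 8; heap: [0-7 ALLOC][8-16 ALLOC][17-29 FREE]
free(c): c = 8 -> block [8-16 ALLOC]; mark free, coalesce with adjacent free neighbors -> [0-7 ALLOC][8-29 FREE]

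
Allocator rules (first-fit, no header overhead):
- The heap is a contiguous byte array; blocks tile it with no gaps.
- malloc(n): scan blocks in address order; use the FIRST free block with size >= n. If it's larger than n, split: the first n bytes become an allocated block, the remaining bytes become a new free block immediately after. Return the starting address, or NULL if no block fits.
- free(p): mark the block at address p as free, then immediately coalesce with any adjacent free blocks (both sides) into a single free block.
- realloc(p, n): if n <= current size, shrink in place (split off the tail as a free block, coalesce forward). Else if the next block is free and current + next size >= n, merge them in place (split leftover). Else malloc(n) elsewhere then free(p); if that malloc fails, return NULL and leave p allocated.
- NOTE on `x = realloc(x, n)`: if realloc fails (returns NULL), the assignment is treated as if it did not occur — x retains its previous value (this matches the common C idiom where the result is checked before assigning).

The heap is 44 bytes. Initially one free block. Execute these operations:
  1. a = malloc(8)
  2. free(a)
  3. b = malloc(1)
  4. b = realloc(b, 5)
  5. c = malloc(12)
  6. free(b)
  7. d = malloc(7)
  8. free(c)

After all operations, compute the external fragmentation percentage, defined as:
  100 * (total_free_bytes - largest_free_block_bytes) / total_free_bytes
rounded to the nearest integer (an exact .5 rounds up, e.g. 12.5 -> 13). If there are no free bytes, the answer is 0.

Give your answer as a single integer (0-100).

Answer: 46

Derivation:
Op 1: a = malloc(8) -> a = 0; heap: [0-7 ALLOC][8-43 FREE]
Op 2: free(a) -> (freed a); heap: [0-43 FREE]
Op 3: b = malloc(1) -> b = 0; heap: [0-0 ALLOC][1-43 FREE]
Op 4: b = realloc(b, 5) -> b = 0; heap: [0-4 ALLOC][5-43 FREE]
Op 5: c = malloc(12) -> c = 5; heap: [0-4 ALLOC][5-16 ALLOC][17-43 FREE]
Op 6: free(b) -> (freed b); heap: [0-4 FREE][5-16 ALLOC][17-43 FREE]
Op 7: d = malloc(7) -> d = 17; heap: [0-4 FREE][5-16 ALLOC][17-23 ALLOC][24-43 FREE]
Op 8: free(c) -> (freed c); heap: [0-16 FREE][17-23 ALLOC][24-43 FREE]
Free blocks: [17 20] total_free=37 largest=20 -> 100*(37-20)/37 = 1700/37 ≈ 45.946 -> rounds to 46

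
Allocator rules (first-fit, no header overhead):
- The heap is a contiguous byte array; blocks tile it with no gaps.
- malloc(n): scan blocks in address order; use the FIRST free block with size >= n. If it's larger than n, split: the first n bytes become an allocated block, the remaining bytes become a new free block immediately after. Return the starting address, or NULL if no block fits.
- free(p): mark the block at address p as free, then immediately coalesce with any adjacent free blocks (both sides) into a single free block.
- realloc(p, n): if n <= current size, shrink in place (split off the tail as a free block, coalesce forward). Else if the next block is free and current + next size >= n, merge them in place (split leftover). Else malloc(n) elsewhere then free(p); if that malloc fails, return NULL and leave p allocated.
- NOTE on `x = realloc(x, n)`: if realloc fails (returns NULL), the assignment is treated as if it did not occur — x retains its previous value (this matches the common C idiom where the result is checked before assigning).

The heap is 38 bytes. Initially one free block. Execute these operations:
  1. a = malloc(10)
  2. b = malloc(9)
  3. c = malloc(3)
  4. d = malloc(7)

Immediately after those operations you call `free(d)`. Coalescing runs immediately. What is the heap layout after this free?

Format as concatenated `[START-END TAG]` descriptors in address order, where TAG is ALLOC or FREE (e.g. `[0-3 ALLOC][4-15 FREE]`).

Answer: [0-9 ALLOC][10-18 ALLOC][19-21 ALLOC][22-37 FREE]

Derivation:
Op 1: a = malloc(10) -> a = 0; heap: [0-9 ALLOC][10-37 FREE]
Op 2: b = malloc(9) -> b = 10; heap: [0-9 ALLOC][10-18 ALLOC][19-37 FREE]
Op 3: c = malloc(3) -> c = 19; heap: [0-9 ALLOC][10-18 ALLOC][19-21 ALLOC][22-37 FREE]
Op 4: d = malloc(7) -> d = 22; heap: [0-9 ALLOC][10-18 ALLOC][19-21 ALLOC][22-28 ALLOC][29-37 FREE]
free(d): d = 22 -> block [22-28 ALLOC]; mark free, coalesce with adjacent free neighbors -> [0-9 ALLOC][10-18 ALLOC][19-21 ALLOC][22-37 FREE]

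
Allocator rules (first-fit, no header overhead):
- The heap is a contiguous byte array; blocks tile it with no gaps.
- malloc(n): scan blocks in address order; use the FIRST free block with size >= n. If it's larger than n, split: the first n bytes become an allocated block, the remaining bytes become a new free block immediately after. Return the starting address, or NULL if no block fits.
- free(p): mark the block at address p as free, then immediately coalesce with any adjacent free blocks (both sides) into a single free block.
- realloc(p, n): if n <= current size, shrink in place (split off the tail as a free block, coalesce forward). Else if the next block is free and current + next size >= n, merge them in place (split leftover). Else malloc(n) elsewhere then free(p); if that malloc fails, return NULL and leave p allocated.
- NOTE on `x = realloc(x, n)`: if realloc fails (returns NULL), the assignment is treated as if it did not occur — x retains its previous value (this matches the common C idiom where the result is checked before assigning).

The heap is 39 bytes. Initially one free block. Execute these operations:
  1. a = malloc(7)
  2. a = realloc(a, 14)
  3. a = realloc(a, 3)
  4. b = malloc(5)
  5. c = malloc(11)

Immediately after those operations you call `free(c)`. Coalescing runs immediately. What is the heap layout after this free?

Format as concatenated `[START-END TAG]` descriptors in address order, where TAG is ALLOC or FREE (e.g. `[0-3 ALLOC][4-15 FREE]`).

Op 1: a = malloc(7) -> a = 0; heap: [0-6 ALLOC][7-38 FREE]
Op 2: a = realloc(a, 14) -> a = 0; heap: [0-13 ALLOC][14-38 FREE]
Op 3: a = realloc(a, 3) -> a = 0; heap: [0-2 ALLOC][3-38 FREE]
Op 4: b = malloc(5) -> b = 3; heap: [0-2 ALLOC][3-7 ALLOC][8-38 FREE]
Op 5: c = malloc(11) -> c = 8; heap: [0-2 ALLOC][3-7 ALLOC][8-18 ALLOC][19-38 FREE]
free(c): c = 8 -> block [8-18 ALLOC]; mark free, coalesce with adjacent free neighbors -> [0-2 ALLOC][3-7 ALLOC][8-38 FREE]

Answer: [0-2 ALLOC][3-7 ALLOC][8-38 FREE]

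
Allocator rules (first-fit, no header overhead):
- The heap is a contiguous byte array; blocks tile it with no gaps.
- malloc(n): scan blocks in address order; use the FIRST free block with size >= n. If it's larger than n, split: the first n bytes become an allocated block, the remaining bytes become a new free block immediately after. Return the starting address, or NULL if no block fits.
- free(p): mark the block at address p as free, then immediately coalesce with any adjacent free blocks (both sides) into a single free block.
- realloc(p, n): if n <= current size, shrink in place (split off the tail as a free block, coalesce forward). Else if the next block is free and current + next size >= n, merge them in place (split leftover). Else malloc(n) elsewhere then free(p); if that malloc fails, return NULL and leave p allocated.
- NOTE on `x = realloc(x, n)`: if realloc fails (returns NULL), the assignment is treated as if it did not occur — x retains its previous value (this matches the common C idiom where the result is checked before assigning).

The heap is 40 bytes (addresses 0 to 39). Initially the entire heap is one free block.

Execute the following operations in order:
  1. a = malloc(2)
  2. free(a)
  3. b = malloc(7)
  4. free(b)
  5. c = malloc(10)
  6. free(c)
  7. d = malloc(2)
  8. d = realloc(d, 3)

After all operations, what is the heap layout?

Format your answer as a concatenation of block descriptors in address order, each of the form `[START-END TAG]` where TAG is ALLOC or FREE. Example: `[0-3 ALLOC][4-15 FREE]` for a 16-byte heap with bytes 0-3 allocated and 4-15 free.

Op 1: a = malloc(2) -> a = 0; heap: [0-1 ALLOC][2-39 FREE]
Op 2: free(a) -> (freed a); heap: [0-39 FREE]
Op 3: b = malloc(7) -> b = 0; heap: [0-6 ALLOC][7-39 FREE]
Op 4: free(b) -> (freed b); heap: [0-39 FREE]
Op 5: c = malloc(10) -> c = 0; heap: [0-9 ALLOC][10-39 FREE]
Op 6: free(c) -> (freed c); heap: [0-39 FREE]
Op 7: d = malloc(2) -> d = 0; heap: [0-1 ALLOC][2-39 FREE]
Op 8: d = realloc(d, 3) -> d = 0; heap: [0-2 ALLOC][3-39 FREE]

Answer: [0-2 ALLOC][3-39 FREE]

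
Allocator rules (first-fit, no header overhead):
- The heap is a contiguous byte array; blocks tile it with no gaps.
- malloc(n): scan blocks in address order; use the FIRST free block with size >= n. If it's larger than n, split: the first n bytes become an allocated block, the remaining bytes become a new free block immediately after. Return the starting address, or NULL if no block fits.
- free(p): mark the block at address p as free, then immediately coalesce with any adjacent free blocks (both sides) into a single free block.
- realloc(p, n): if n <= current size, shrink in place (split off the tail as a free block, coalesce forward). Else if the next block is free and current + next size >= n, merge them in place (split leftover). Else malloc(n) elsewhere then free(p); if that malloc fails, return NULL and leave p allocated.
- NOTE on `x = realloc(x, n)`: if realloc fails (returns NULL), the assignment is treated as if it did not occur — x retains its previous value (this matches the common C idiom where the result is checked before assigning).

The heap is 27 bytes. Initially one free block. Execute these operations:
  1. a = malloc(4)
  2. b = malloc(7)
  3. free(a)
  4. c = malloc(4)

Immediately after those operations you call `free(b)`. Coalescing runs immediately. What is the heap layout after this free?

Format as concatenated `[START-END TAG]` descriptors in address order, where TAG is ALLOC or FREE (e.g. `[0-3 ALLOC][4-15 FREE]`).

Answer: [0-3 ALLOC][4-26 FREE]

Derivation:
Op 1: a = malloc(4) -> a = 0; heap: [0-3 ALLOC][4-26 FREE]
Op 2: b = malloc(7) -> b = 4; heap: [0-3 ALLOC][4-10 ALLOC][11-26 FREE]
Op 3: free(a) -> (freed a); heap: [0-3 FREE][4-10 ALLOC][11-26 FREE]
Op 4: c = malloc(4) -> c = 0; heap: [0-3 ALLOC][4-10 ALLOC][11-26 FREE]
free(b): b = 4 -> block [4-10 ALLOC]; mark free, coalesce with adjacent free neighbors -> [0-3 ALLOC][4-26 FREE]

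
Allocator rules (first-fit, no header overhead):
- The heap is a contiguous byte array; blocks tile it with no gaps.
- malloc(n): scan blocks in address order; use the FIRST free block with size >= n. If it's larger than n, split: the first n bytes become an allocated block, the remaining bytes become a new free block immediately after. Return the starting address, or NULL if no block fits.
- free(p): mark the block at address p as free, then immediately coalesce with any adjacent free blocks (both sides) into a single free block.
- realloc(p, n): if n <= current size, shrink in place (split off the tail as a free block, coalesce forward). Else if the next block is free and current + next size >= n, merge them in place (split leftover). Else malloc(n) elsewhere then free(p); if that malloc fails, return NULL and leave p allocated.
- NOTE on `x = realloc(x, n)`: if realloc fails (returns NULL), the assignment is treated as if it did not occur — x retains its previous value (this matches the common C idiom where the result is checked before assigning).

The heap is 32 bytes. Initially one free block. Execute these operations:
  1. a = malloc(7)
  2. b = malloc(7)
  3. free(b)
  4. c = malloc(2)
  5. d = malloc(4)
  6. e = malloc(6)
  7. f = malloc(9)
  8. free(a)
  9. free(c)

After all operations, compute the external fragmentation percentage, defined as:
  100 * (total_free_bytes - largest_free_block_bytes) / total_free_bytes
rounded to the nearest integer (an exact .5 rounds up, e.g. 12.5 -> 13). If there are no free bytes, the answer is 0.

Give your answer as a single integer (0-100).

Op 1: a = malloc(7) -> a = 0; heap: [0-6 ALLOC][7-31 FREE]
Op 2: b = malloc(7) -> b = 7; heap: [0-6 ALLOC][7-13 ALLOC][14-31 FREE]
Op 3: free(b) -> (freed b); heap: [0-6 ALLOC][7-31 FREE]
Op 4: c = malloc(2) -> c = 7; heap: [0-6 ALLOC][7-8 ALLOC][9-31 FREE]
Op 5: d = malloc(4) -> d = 9; heap: [0-6 ALLOC][7-8 ALLOC][9-12 ALLOC][13-31 FREE]
Op 6: e = malloc(6) -> e = 13; heap: [0-6 ALLOC][7-8 ALLOC][9-12 ALLOC][13-18 ALLOC][19-31 FREE]
Op 7: f = malloc(9) -> f = 19; heap: [0-6 ALLOC][7-8 ALLOC][9-12 ALLOC][13-18 ALLOC][19-27 ALLOC][28-31 FREE]
Op 8: free(a) -> (freed a); heap: [0-6 FREE][7-8 ALLOC][9-12 ALLOC][13-18 ALLOC][19-27 ALLOC][28-31 FREE]
Op 9: free(c) -> (freed c); heap: [0-8 FREE][9-12 ALLOC][13-18 ALLOC][19-27 ALLOC][28-31 FREE]
Free blocks: [9 4] total_free=13 largest=9 -> 100*(13-9)/13 = 400/13 ≈ 30.769 -> rounds to 31

Answer: 31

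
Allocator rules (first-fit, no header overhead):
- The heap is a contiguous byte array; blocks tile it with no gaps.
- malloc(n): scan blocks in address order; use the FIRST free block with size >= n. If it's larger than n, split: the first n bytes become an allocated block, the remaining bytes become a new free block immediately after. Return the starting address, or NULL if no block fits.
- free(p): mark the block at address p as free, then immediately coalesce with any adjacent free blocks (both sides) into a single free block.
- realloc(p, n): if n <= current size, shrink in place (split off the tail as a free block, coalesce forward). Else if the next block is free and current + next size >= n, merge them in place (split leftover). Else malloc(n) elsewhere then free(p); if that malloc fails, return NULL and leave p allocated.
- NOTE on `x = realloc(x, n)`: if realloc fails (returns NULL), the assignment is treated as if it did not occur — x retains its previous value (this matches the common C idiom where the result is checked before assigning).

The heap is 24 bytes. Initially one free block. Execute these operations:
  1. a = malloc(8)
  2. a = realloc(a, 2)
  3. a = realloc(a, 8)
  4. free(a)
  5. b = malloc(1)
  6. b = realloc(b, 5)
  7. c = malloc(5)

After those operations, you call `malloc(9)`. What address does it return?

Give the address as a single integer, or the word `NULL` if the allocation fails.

Op 1: a = malloc(8) -> a = 0; heap: [0-7 ALLOC][8-23 FREE]
Op 2: a = realloc(a, 2) -> a = 0; heap: [0-1 ALLOC][2-23 FREE]
Op 3: a = realloc(a, 8) -> a = 0; heap: [0-7 ALLOC][8-23 FREE]
Op 4: free(a) -> (freed a); heap: [0-23 FREE]
Op 5: b = malloc(1) -> b = 0; heap: [0-0 ALLOC][1-23 FREE]
Op 6: b = realloc(b, 5) -> b = 0; heap: [0-4 ALLOC][5-23 FREE]
Op 7: c = malloc(5) -> c = 5; heap: [0-4 ALLOC][5-9 ALLOC][10-23 FREE]
malloc(9): first-fit scan over [0-4 ALLOC][5-9 ALLOC][10-23 FREE] -> 10

Answer: 10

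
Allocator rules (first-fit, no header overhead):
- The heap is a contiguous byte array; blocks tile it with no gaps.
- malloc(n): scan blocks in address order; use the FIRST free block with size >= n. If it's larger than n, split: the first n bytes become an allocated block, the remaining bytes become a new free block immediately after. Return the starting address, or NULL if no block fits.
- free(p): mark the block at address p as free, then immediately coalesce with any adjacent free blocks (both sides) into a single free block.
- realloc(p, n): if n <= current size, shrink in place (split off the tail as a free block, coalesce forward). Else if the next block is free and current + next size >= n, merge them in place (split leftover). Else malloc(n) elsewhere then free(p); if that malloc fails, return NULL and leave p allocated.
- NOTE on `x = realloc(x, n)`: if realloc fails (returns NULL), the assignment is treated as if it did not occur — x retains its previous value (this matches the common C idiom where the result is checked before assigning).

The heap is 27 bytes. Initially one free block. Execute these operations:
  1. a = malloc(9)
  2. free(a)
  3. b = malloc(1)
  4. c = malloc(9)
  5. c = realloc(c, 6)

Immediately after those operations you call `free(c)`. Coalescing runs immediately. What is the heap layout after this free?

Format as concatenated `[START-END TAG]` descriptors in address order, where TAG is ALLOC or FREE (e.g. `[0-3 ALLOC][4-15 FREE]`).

Op 1: a = malloc(9) -> a = 0; heap: [0-8 ALLOC][9-26 FREE]
Op 2: free(a) -> (freed a); heap: [0-26 FREE]
Op 3: b = malloc(1) -> b = 0; heap: [0-0 ALLOC][1-26 FREE]
Op 4: c = malloc(9) -> c = 1; heap: [0-0 ALLOC][1-9 ALLOC][10-26 FREE]
Op 5: c = realloc(c, 6) -> c = 1; heap: [0-0 ALLOC][1-6 ALLOC][7-26 FREE]
free(c): c = 1 -> block [1-6 ALLOC]; mark free, coalesce with adjacent free neighbors -> [0-0 ALLOC][1-26 FREE]

Answer: [0-0 ALLOC][1-26 FREE]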